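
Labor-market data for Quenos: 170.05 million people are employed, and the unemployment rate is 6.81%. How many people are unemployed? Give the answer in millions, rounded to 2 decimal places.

About 12.43 million are unemployed.

Let U be the number unemployed. The labor force is E + U, and U/(E+U) = 0.0681.
So U = 0.0681 × 170.05 / (1 − 0.0681) = 11.5804 / 0.9319 ≈ 12.43 million.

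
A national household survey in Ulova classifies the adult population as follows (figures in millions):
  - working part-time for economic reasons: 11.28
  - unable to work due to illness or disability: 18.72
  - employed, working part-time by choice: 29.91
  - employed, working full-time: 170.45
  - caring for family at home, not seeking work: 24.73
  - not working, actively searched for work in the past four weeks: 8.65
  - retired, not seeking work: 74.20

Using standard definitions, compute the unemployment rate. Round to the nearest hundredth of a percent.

Employed = 11.28 + 29.91 + 170.45 = 211.64 million (anyone who worked, including part-time for economic reasons, counts as employed).
Unemployed = 8.65 million.
Labor force = 211.64 + 8.65 = 220.29 million.
Unemployment rate = 8.65 / 220.29 = 3.93%.

Unemployment rate ≈ 3.93%.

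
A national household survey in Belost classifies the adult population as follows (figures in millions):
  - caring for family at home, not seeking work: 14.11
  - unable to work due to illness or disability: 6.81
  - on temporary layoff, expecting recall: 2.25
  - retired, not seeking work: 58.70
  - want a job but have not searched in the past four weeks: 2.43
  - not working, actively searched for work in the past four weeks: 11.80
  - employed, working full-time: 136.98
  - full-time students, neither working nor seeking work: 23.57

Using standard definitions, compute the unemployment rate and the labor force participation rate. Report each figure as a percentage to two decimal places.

Employed = 136.98 million.
Unemployed = 2.25 + 11.80 = 14.05 million (jobless and actively searching, or on temporary layoff).
Labor force = 136.98 + 14.05 = 151.03 million.
Not in labor force = 14.11 + 6.81 + 58.70 + 2.43 + 23.57 = 105.62 million (those not working and not actively searching are outside the labor force — including those who want a job but have given up searching).
Civilian working-age population = 151.03 + 105.62 = 256.65 million.
Unemployment rate = 14.05 / 151.03 = 9.30%.
Labor force participation rate = 151.03 / 256.65 = 58.85%.

Unemployment rate ≈ 9.30%; labor force participation rate ≈ 58.85%.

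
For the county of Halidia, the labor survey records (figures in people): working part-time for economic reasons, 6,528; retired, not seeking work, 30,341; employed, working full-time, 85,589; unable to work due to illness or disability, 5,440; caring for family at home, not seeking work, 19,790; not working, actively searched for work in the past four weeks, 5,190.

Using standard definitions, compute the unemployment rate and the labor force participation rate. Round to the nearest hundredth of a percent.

Unemployment rate ≈ 5.33%; labor force participation rate ≈ 63.65%.

Employed = 6,528 + 85,589 = 92,117 (anyone who worked, including part-time for economic reasons, counts as employed).
Unemployed = 5,190.
Labor force = 92,117 + 5,190 = 97,307.
Not in labor force = 30,341 + 5,440 + 19,790 = 55,571 (those not working and not actively searching are outside the labor force).
Civilian working-age population = 97,307 + 55,571 = 152,878.
Unemployment rate = 5,190 / 97,307 = 5.33%.
Labor force participation rate = 97,307 / 152,878 = 63.65%.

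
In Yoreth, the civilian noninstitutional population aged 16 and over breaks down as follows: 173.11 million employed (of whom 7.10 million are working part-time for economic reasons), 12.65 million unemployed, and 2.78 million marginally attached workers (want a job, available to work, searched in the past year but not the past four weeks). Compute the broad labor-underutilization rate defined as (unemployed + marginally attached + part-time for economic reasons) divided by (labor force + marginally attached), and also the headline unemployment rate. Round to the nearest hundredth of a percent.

Broad underutilization rate ≈ 11.95%; headline unemployment rate ≈ 6.81%.

Labor force = 173.11 + 12.65 = 185.76 million.
Numerator = 12.65 + 2.78 + 7.10 = 22.53 million.
Denominator = 185.76 + 2.78 = 188.54 million.
Broad rate = 22.53 / 188.54 = 11.95%.
Headline unemployment rate = 12.65 / 185.76 = 6.81%.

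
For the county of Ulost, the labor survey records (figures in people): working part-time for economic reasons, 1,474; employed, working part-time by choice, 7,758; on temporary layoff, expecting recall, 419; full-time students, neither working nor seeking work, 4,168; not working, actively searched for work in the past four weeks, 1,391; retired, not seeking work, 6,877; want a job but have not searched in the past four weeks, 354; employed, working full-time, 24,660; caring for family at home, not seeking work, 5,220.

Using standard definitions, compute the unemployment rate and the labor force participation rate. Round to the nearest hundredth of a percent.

Employed = 1,474 + 7,758 + 24,660 = 33,892 (anyone who worked, including part-time for economic reasons, counts as employed).
Unemployed = 419 + 1,391 = 1,810 (jobless and actively searching, or on temporary layoff).
Labor force = 33,892 + 1,810 = 35,702.
Not in labor force = 4,168 + 6,877 + 354 + 5,220 = 16,619 (those not working and not actively searching are outside the labor force — including those who want a job but have given up searching).
Civilian working-age population = 35,702 + 16,619 = 52,321.
Unemployment rate = 1,810 / 35,702 = 5.07%.
Labor force participation rate = 35,702 / 52,321 = 68.24%.

Unemployment rate ≈ 5.07%; labor force participation rate ≈ 68.24%.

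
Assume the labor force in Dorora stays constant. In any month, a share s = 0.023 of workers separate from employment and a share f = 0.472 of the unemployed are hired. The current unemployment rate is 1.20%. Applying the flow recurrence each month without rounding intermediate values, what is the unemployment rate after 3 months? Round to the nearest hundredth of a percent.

Unemployment rate after three months ≈ 4.20%.

With a fixed labor force, u_{t+1} = u_t + s·(1−u_t) − f·u_t = u_t·(1−s−f) + s.
Here 1−s−f = 0.505 and s = 0.023.
u_1 = 0.012000 × 0.505 + 0.023 = 0.029060.
u_2 = 0.029060 × 0.505 + 0.023 = 0.037675.
u_3 = 0.037675 × 0.505 + 0.023 = 0.042026.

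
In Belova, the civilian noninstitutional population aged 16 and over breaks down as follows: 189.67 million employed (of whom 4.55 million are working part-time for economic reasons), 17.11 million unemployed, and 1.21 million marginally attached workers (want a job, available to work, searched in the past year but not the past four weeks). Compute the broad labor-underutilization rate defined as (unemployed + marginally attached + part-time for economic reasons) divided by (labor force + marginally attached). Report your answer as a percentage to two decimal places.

Labor force = 189.67 + 17.11 = 206.78 million.
Numerator = 17.11 + 1.21 + 4.55 = 22.87 million.
Denominator = 206.78 + 1.21 = 207.99 million.
Broad rate = 22.87 / 207.99 = 11.00%.

Broad underutilization rate ≈ 11.00%.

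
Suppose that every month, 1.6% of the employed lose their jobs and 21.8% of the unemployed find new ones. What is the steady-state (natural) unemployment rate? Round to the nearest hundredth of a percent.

Steady-state unemployment rate ≈ 6.84%.

At steady state the flows balance: s·E = f·U, so U/(E+U) = s/(s+f).
u* = 1.6 / (1.6 + 21.8) = 1.6 / 23.40 = 6.84%.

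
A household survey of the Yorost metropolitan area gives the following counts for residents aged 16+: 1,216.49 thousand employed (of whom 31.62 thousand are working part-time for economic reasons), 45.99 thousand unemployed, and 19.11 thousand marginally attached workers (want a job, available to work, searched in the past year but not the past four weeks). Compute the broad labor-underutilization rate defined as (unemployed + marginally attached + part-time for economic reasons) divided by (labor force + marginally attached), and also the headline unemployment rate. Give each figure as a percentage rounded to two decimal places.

Labor force = 1,216.49 + 45.99 = 1,262.48 thousand.
Numerator = 45.99 + 19.11 + 31.62 = 96.72 thousand.
Denominator = 1,262.48 + 19.11 = 1,281.59 thousand.
Broad rate = 96.72 / 1,281.59 = 7.55%.
Headline unemployment rate = 45.99 / 1,262.48 = 3.64%.

Broad underutilization rate ≈ 7.55%; headline unemployment rate ≈ 3.64%.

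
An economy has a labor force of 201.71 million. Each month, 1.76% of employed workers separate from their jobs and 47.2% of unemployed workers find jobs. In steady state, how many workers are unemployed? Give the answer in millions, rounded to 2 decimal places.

About 7.25 million are unemployed in steady state.

Steady-state unemployment rate u* = s/(s+f) = 1.76/(1.76+47.2) = 0.035948.
Unemployed = u* × labor force = 0.035948 × 201.71 ≈ 7.25 million.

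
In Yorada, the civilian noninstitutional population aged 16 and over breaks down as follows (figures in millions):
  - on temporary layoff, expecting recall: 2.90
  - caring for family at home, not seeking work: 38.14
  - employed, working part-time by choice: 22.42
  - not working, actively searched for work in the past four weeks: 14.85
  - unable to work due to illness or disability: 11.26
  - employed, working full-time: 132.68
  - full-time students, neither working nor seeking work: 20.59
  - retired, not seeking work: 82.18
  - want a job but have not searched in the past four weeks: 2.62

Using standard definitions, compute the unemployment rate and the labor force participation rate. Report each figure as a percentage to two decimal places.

Employed = 22.42 + 132.68 = 155.10 million.
Unemployed = 2.90 + 14.85 = 17.75 million (jobless and actively searching, or on temporary layoff).
Labor force = 155.10 + 17.75 = 172.85 million.
Not in labor force = 38.14 + 11.26 + 20.59 + 82.18 + 2.62 = 154.79 million (those not working and not actively searching are outside the labor force — including those who want a job but have given up searching).
Civilian working-age population = 172.85 + 154.79 = 327.64 million.
Unemployment rate = 17.75 / 172.85 = 10.27%.
Labor force participation rate = 172.85 / 327.64 = 52.76%.

Unemployment rate ≈ 10.27%; labor force participation rate ≈ 52.76%.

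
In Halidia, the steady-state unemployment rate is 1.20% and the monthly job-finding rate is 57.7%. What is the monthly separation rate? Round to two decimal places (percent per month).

Separation rate ≈ 0.70% per month.

From u* = s/(s+f): s = u·f/(1−u).
s = 0.0120 × 57.7 / (1 − 0.0120) = 0.6924 / 0.9880 ≈ 0.70% per month.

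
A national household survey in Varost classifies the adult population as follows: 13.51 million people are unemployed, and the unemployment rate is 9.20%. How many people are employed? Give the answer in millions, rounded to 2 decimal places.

About 133.34 million are employed.

Labor force = U / u = 13.51 / 0.0920 ≈ 146.85 million.
Employed = labor force − unemployed = 146.85 − 13.51 = 133.34 million.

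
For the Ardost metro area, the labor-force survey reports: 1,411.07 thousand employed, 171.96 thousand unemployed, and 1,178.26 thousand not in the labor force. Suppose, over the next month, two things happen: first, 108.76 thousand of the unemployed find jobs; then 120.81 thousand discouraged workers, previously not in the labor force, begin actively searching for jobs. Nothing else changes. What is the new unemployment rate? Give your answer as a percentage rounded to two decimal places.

Initially, labor force = 1,411.07 + 171.96 = 1,583.03 thousand, so u = 171.96/1,583.03 = 10.86%.
After the first change, unemployed falls and employed rises by 108.76; labor force unchanged → E = 1,519.83, U = 63.20, labor force = 1,583.03 thousand.
After the second change, unemployed and labor force both rise by 120.81 → E = 1,519.83, U = 184.01, labor force = 1,703.84 thousand.
New unemployment rate = 184.01 / 1,703.84 = 10.80%.

New unemployment rate ≈ 10.80%.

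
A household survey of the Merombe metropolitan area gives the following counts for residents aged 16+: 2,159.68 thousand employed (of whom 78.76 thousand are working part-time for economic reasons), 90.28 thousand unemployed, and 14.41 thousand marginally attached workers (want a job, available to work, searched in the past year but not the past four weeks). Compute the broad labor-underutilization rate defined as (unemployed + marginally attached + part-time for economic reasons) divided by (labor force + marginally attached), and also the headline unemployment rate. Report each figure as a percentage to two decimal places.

Broad underutilization rate ≈ 8.10%; headline unemployment rate ≈ 4.01%.

Labor force = 2,159.68 + 90.28 = 2,249.96 thousand.
Numerator = 90.28 + 14.41 + 78.76 = 183.45 thousand.
Denominator = 2,249.96 + 14.41 = 2,264.37 thousand.
Broad rate = 183.45 / 2,264.37 = 8.10%.
Headline unemployment rate = 90.28 / 2,249.96 = 4.01%.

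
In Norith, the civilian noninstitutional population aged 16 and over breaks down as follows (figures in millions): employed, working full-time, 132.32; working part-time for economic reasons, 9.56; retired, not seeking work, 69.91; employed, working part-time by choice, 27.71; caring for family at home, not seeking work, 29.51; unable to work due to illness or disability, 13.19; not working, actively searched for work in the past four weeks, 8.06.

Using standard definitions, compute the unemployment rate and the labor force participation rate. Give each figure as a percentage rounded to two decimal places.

Unemployment rate ≈ 4.54%; labor force participation rate ≈ 61.20%.

Employed = 132.32 + 9.56 + 27.71 = 169.59 million (anyone who worked, including part-time for economic reasons, counts as employed).
Unemployed = 8.06 million.
Labor force = 169.59 + 8.06 = 177.65 million.
Not in labor force = 69.91 + 29.51 + 13.19 = 112.61 million (those not working and not actively searching are outside the labor force).
Civilian working-age population = 177.65 + 112.61 = 290.26 million.
Unemployment rate = 8.06 / 177.65 = 4.54%.
Labor force participation rate = 177.65 / 290.26 = 61.20%.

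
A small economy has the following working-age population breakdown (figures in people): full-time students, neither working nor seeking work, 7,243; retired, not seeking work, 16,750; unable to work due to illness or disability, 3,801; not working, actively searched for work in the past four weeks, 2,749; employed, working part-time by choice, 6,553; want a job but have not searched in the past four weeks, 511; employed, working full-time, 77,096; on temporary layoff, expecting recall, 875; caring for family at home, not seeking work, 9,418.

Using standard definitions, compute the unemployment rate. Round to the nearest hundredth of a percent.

Unemployment rate ≈ 4.15%.

Employed = 6,553 + 77,096 = 83,649.
Unemployed = 2,749 + 875 = 3,624 (jobless and actively searching, or on temporary layoff).
Labor force = 83,649 + 3,624 = 87,273.
Unemployment rate = 3,624 / 87,273 = 4.15%.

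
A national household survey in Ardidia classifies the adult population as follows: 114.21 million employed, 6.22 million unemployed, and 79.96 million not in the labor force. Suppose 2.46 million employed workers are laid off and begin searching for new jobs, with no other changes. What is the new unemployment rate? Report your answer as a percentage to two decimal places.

Initially, labor force = 114.21 + 6.22 = 120.43 million, so u = 6.22/120.43 = 5.16%.
After the change, employed falls and unemployed rises by 2.46; labor force unchanged → E = 111.75, U = 8.68, labor force = 120.43 million.
New unemployment rate = 8.68 / 120.43 = 7.21%.

New unemployment rate ≈ 7.21%.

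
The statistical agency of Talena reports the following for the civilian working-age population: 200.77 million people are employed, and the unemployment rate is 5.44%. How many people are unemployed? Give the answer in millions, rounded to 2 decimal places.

About 11.55 million are unemployed.

Let U be the number unemployed. The labor force is E + U, and U/(E+U) = 0.0544.
So U = 0.0544 × 200.77 / (1 − 0.0544) = 10.9219 / 0.9456 ≈ 11.55 million.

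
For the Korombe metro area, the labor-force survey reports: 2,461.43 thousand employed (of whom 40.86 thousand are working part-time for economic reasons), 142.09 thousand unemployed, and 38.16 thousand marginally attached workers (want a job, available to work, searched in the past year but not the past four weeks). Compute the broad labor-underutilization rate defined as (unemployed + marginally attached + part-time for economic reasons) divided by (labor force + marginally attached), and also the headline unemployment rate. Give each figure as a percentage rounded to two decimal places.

Broad underutilization rate ≈ 8.37%; headline unemployment rate ≈ 5.46%.

Labor force = 2,461.43 + 142.09 = 2,603.52 thousand.
Numerator = 142.09 + 38.16 + 40.86 = 221.11 thousand.
Denominator = 2,603.52 + 38.16 = 2,641.68 thousand.
Broad rate = 221.11 / 2,641.68 = 8.37%.
Headline unemployment rate = 142.09 / 2,603.52 = 5.46%.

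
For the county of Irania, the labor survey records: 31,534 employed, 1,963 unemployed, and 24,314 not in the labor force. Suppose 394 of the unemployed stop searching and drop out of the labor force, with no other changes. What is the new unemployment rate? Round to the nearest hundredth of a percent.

New unemployment rate ≈ 4.74%.

Initially, labor force = 31,534 + 1,963 = 33,497, so u = 1,963/33,497 = 5.86%.
After the change, unemployed and labor force both fall by 394 → E = 31,534, U = 1,569, labor force = 33,103.
New unemployment rate = 1,569 / 33,103 = 4.74%.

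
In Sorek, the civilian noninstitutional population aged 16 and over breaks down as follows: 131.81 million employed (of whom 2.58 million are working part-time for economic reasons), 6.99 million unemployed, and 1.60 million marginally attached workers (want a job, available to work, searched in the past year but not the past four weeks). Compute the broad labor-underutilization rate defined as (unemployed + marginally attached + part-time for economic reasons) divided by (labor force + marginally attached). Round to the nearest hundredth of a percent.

Broad underutilization rate ≈ 7.96%.

Labor force = 131.81 + 6.99 = 138.80 million.
Numerator = 6.99 + 1.60 + 2.58 = 11.17 million.
Denominator = 138.80 + 1.60 = 140.40 million.
Broad rate = 11.17 / 140.40 = 7.96%.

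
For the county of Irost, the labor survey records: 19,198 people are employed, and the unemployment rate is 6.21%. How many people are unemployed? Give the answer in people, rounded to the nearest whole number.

Let U be the number unemployed. The labor force is E + U, and U/(E+U) = 0.0621.
So U = 0.0621 × 19,198 / (1 − 0.0621) = 1192.20 / 0.9379 ≈ 1,271.

About 1,271 are unemployed.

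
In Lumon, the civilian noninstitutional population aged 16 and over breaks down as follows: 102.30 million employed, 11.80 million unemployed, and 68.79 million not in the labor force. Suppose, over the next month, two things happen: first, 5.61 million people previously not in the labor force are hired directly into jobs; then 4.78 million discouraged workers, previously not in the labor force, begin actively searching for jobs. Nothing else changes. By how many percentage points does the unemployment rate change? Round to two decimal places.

The unemployment rate changes by +2.98 percentage points.

Initially, labor force = 102.30 + 11.80 = 114.10 million, so u = 11.80/114.10 = 10.34%.
After the first change, employed and labor force both rise by 5.61; unemployed unchanged → E = 107.91, U = 11.80, labor force = 119.71 million.
After the second change, unemployed and labor force both rise by 4.78 → E = 107.91, U = 16.58, labor force = 124.49 million.
New unemployment rate = 16.58 / 124.49 = 13.32%.
Change = 13.32% − 10.34% = +2.98 percentage points.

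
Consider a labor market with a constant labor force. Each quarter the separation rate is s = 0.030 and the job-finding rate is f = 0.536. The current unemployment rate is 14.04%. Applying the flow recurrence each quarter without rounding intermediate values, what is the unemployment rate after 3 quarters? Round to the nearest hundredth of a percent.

Unemployment rate after three quarters ≈ 6.01%.

With a fixed labor force, u_{t+1} = u_t + s·(1−u_t) − f·u_t = u_t·(1−s−f) + s.
Here 1−s−f = 0.434 and s = 0.030.
u_1 = 0.140400 × 0.434 + 0.030 = 0.090934.
u_2 = 0.090934 × 0.434 + 0.030 = 0.069465.
u_3 = 0.069465 × 0.434 + 0.030 = 0.060148.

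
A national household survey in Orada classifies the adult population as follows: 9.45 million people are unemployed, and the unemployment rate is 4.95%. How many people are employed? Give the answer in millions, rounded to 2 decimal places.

Labor force = U / u = 9.45 / 0.0495 ≈ 190.91 million.
Employed = labor force − unemployed = 190.91 − 9.45 = 181.46 million.

About 181.46 million are employed.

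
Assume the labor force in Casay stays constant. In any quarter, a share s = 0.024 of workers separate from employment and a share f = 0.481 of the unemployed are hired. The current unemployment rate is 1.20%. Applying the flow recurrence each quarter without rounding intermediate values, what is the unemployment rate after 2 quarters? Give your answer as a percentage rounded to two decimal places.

Unemployment rate after two quarters ≈ 3.88%.

With a fixed labor force, u_{t+1} = u_t + s·(1−u_t) − f·u_t = u_t·(1−s−f) + s.
Here 1−s−f = 0.495 and s = 0.024.
u_1 = 0.012000 × 0.495 + 0.024 = 0.029940.
u_2 = 0.029940 × 0.495 + 0.024 = 0.038820.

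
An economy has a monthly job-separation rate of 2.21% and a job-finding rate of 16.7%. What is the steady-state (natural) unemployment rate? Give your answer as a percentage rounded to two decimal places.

At steady state the flows balance: s·E = f·U, so U/(E+U) = s/(s+f).
u* = 2.21 / (2.21 + 16.7) = 2.21 / 18.91 = 11.69%.

Steady-state unemployment rate ≈ 11.69%.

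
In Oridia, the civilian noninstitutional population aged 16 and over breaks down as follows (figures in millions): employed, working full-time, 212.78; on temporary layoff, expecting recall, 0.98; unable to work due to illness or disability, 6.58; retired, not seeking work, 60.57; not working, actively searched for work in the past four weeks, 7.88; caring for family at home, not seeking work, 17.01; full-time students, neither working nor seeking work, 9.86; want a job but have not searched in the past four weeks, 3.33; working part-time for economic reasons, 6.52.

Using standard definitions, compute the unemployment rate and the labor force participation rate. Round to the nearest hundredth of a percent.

Unemployment rate ≈ 3.88%; labor force participation rate ≈ 70.09%.

Employed = 212.78 + 6.52 = 219.30 million (anyone who worked, including part-time for economic reasons, counts as employed).
Unemployed = 0.98 + 7.88 = 8.86 million (jobless and actively searching, or on temporary layoff).
Labor force = 219.30 + 8.86 = 228.16 million.
Not in labor force = 6.58 + 60.57 + 17.01 + 9.86 + 3.33 = 97.35 million (those not working and not actively searching are outside the labor force — including those who want a job but have given up searching).
Civilian working-age population = 228.16 + 97.35 = 325.51 million.
Unemployment rate = 8.86 / 228.16 = 3.88%.
Labor force participation rate = 228.16 / 325.51 = 70.09%.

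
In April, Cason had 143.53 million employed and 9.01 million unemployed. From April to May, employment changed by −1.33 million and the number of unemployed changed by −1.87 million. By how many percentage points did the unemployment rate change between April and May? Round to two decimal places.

April: labor force = 143.53 + 9.01 = 152.54; u = 9.01/152.54 = 5.91%.
May: labor force = 142.20 + 7.14 = 149.34; u = 7.14/149.34 = 4.78%.
Change = 4.78% − 5.91% = −1.13 pp.

The unemployment rate changed by −1.13 percentage points.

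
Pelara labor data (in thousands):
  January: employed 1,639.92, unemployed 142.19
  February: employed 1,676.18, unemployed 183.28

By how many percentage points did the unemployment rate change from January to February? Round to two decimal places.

January: labor force = 1,639.92 + 142.19 = 1,782.11; u = 142.19/1,782.11 = 7.98%.
February: labor force = 1,676.18 + 183.28 = 1,859.46; u = 183.28/1,859.46 = 9.86%.
Change = 9.86% − 7.98% = +1.88 pp.

The unemployment rate changed by +1.88 percentage points.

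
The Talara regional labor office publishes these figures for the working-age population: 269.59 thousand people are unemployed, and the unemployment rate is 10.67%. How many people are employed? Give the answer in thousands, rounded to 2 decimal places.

About 2,257.03 thousand are employed.

Labor force = U / u = 269.59 / 0.1067 ≈ 2,526.62 thousand.
Employed = labor force − unemployed = 2,526.62 − 269.59 = 2,257.03 thousand.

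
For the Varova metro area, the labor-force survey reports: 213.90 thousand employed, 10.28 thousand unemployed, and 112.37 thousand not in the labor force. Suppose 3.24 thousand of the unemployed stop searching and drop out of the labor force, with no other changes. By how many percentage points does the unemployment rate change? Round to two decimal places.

The unemployment rate changes by −1.40 percentage points.

Initially, labor force = 213.90 + 10.28 = 224.18 thousand, so u = 10.28/224.18 = 4.59%.
After the change, unemployed and labor force both fall by 3.24 → E = 213.90, U = 7.04, labor force = 220.94 thousand.
New unemployment rate = 7.04 / 220.94 = 3.19%.
Change = 3.19% − 4.59% = −1.40 percentage points.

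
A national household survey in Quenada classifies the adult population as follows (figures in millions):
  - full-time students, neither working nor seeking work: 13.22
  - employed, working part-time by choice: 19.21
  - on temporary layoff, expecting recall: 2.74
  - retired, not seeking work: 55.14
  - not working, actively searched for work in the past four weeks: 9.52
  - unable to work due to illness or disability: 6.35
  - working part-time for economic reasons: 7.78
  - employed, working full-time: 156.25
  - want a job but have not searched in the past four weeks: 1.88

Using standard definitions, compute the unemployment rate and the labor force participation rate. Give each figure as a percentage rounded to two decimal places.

Employed = 19.21 + 7.78 + 156.25 = 183.24 million (anyone who worked, including part-time for economic reasons, counts as employed).
Unemployed = 2.74 + 9.52 = 12.26 million (jobless and actively searching, or on temporary layoff).
Labor force = 183.24 + 12.26 = 195.50 million.
Not in labor force = 13.22 + 55.14 + 6.35 + 1.88 = 76.59 million (those not working and not actively searching are outside the labor force — including those who want a job but have given up searching).
Civilian working-age population = 195.50 + 76.59 = 272.09 million.
Unemployment rate = 12.26 / 195.50 = 6.27%.
Labor force participation rate = 195.50 / 272.09 = 71.85%.

Unemployment rate ≈ 6.27%; labor force participation rate ≈ 71.85%.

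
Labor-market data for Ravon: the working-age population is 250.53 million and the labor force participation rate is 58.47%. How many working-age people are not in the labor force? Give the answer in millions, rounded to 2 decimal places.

Share not in the labor force = 1 − 0.5847 = 0.4153.
Not in labor force = 0.4153 × 250.53 ≈ 104.05 million.

About 104.05 million are not in the labor force.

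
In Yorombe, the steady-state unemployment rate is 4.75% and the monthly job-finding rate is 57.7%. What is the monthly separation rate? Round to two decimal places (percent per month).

From u* = s/(s+f): s = u·f/(1−u).
s = 0.0475 × 57.7 / (1 − 0.0475) = 2.7408 / 0.9525 ≈ 2.88% per month.

Separation rate ≈ 2.88% per month.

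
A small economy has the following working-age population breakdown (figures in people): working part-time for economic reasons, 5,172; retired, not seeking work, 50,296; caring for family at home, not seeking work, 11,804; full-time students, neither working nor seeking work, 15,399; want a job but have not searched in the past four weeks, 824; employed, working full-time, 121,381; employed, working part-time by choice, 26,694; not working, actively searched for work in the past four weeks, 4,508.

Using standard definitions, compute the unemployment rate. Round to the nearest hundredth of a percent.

Unemployment rate ≈ 2.86%.

Employed = 5,172 + 121,381 + 26,694 = 153,247 (anyone who worked, including part-time for economic reasons, counts as employed).
Unemployed = 4,508.
Labor force = 153,247 + 4,508 = 157,755.
Unemployment rate = 4,508 / 157,755 = 2.86%.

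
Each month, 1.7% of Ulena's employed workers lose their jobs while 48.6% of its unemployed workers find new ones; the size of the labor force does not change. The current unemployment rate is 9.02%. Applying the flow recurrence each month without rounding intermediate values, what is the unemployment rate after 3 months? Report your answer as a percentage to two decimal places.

Unemployment rate after three months ≈ 4.07%.

With a fixed labor force, u_{t+1} = u_t + s·(1−u_t) − f·u_t = u_t·(1−s−f) + s.
Here 1−s−f = 0.497 and s = 0.017.
u_1 = 0.090200 × 0.497 + 0.017 = 0.061829.
u_2 = 0.061829 × 0.497 + 0.017 = 0.047729.
u_3 = 0.047729 × 0.497 + 0.017 = 0.040721.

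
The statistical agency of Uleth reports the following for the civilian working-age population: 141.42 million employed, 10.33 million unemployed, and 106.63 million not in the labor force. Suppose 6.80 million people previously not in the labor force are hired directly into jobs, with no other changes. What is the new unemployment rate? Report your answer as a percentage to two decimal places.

Initially, labor force = 141.42 + 10.33 = 151.75 million, so u = 10.33/151.75 = 6.81%.
After the change, employed and labor force both rise by 6.80; unemployed unchanged → E = 148.22, U = 10.33, labor force = 158.55 million.
New unemployment rate = 10.33 / 158.55 = 6.52%.

New unemployment rate ≈ 6.52%.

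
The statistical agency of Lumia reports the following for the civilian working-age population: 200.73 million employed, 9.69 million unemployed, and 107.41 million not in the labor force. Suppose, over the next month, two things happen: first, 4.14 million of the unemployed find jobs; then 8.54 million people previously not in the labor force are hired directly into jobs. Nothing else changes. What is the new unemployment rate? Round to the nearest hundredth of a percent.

New unemployment rate ≈ 2.53%.

Initially, labor force = 200.73 + 9.69 = 210.42 million, so u = 9.69/210.42 = 4.61%.
After the first change, unemployed falls and employed rises by 4.14; labor force unchanged → E = 204.87, U = 5.55, labor force = 210.42 million.
After the second change, employed and labor force both rise by 8.54; unemployed unchanged → E = 213.41, U = 5.55, labor force = 218.96 million.
New unemployment rate = 5.55 / 218.96 = 2.53%.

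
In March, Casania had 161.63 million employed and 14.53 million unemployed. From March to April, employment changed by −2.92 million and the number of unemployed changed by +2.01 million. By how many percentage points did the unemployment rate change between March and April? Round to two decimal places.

The unemployment rate changed by +1.19 percentage points.

March: labor force = 161.63 + 14.53 = 176.16; u = 14.53/176.16 = 8.25%.
April: labor force = 158.71 + 16.54 = 175.25; u = 16.54/175.25 = 9.44%.
Change = 9.44% − 8.25% = +1.19 pp.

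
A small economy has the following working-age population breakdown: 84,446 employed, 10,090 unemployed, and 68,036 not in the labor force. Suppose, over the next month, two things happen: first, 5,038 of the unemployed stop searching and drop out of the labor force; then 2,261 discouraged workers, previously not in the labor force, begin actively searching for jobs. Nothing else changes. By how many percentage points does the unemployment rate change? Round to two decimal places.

The unemployment rate changes by −2.70 percentage points.

Initially, labor force = 84,446 + 10,090 = 94,536, so u = 10,090/94,536 = 10.67%.
After the first change, unemployed and labor force both fall by 5,038 → E = 84,446, U = 5,052, labor force = 89,498.
After the second change, unemployed and labor force both rise by 2,261 → E = 84,446, U = 7,313, labor force = 91,759.
New unemployment rate = 7,313 / 91,759 = 7.97%.
Change = 7.97% − 10.67% = −2.70 percentage points.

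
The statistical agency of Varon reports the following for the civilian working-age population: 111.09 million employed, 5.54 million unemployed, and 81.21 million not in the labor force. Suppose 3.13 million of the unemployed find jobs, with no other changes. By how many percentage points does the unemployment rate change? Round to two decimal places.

Initially, labor force = 111.09 + 5.54 = 116.63 million, so u = 5.54/116.63 = 4.75%.
After the change, unemployed falls and employed rises by 3.13; labor force unchanged → E = 114.22, U = 2.41, labor force = 116.63 million.
New unemployment rate = 2.41 / 116.63 = 2.07%.
Change = 2.07% − 4.75% = −2.68 percentage points.

The unemployment rate changes by −2.68 percentage points.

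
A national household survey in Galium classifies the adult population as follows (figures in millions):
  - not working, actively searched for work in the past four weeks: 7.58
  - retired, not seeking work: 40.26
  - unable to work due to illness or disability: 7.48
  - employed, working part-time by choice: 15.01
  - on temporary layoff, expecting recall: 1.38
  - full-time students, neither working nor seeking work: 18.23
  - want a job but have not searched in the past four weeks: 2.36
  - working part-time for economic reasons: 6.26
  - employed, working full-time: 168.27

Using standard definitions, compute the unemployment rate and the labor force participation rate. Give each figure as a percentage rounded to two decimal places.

Unemployment rate ≈ 4.51%; labor force participation rate ≈ 74.39%.

Employed = 15.01 + 6.26 + 168.27 = 189.54 million (anyone who worked, including part-time for economic reasons, counts as employed).
Unemployed = 7.58 + 1.38 = 8.96 million (jobless and actively searching, or on temporary layoff).
Labor force = 189.54 + 8.96 = 198.50 million.
Not in labor force = 40.26 + 7.48 + 18.23 + 2.36 = 68.33 million (those not working and not actively searching are outside the labor force — including those who want a job but have given up searching).
Civilian working-age population = 198.50 + 68.33 = 266.83 million.
Unemployment rate = 8.96 / 198.50 = 4.51%.
Labor force participation rate = 198.50 / 266.83 = 74.39%.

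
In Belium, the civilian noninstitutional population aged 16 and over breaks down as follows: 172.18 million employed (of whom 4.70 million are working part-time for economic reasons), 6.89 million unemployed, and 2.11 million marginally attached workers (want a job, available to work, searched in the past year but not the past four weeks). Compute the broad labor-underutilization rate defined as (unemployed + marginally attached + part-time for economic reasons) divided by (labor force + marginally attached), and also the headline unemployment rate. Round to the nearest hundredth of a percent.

Labor force = 172.18 + 6.89 = 179.07 million.
Numerator = 6.89 + 2.11 + 4.70 = 13.70 million.
Denominator = 179.07 + 2.11 = 181.18 million.
Broad rate = 13.70 / 181.18 = 7.56%.
Headline unemployment rate = 6.89 / 179.07 = 3.85%.

Broad underutilization rate ≈ 7.56%; headline unemployment rate ≈ 3.85%.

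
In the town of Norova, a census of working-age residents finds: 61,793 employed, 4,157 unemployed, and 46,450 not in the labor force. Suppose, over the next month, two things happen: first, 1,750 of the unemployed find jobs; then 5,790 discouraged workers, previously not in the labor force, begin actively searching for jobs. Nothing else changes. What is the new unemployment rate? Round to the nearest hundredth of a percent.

New unemployment rate ≈ 11.43%.

Initially, labor force = 61,793 + 4,157 = 65,950, so u = 4,157/65,950 = 6.30%.
After the first change, unemployed falls and employed rises by 1,750; labor force unchanged → E = 63,543, U = 2,407, labor force = 65,950.
After the second change, unemployed and labor force both rise by 5,790 → E = 63,543, U = 8,197, labor force = 71,740.
New unemployment rate = 8,197 / 71,740 = 11.43%.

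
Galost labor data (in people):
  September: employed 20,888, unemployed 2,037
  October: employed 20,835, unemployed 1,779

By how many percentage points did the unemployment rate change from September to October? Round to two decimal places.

September: labor force = 20,888 + 2,037 = 22,925; u = 2,037/22,925 = 8.89%.
October: labor force = 20,835 + 1,779 = 22,614; u = 1,779/22,614 = 7.87%.
Change = 7.87% − 8.89% = −1.02 pp.

The unemployment rate changed by −1.02 percentage points.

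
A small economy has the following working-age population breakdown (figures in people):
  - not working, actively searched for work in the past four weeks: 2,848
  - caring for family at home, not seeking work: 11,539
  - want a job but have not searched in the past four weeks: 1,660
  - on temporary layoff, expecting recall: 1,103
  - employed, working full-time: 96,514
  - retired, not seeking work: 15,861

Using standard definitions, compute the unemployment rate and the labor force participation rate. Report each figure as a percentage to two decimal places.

Unemployment rate ≈ 3.93%; labor force participation rate ≈ 77.56%.

Employed = 96,514.
Unemployed = 2,848 + 1,103 = 3,951 (jobless and actively searching, or on temporary layoff).
Labor force = 96,514 + 3,951 = 100,465.
Not in labor force = 11,539 + 1,660 + 15,861 = 29,060 (those not working and not actively searching are outside the labor force — including those who want a job but have given up searching).
Civilian working-age population = 100,465 + 29,060 = 129,525.
Unemployment rate = 3,951 / 100,465 = 3.93%.
Labor force participation rate = 100,465 / 129,525 = 77.56%.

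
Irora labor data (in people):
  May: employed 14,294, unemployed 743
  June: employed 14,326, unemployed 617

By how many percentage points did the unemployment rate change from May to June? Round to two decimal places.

The unemployment rate changed by −0.81 percentage points.

May: labor force = 14,294 + 743 = 15,037; u = 743/15,037 = 4.94%.
June: labor force = 14,326 + 617 = 14,943; u = 617/14,943 = 4.13%.
Change = 4.13% − 4.94% = −0.81 pp.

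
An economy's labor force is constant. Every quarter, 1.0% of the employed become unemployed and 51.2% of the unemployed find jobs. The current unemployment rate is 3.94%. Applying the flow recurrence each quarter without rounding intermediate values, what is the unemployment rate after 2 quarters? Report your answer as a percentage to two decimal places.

With a fixed labor force, u_{t+1} = u_t + s·(1−u_t) − f·u_t = u_t·(1−s−f) + s.
Here 1−s−f = 0.478 and s = 0.010.
u_1 = 0.039400 × 0.478 + 0.010 = 0.028833.
u_2 = 0.028833 × 0.478 + 0.010 = 0.023782.

Unemployment rate after two quarters ≈ 2.38%.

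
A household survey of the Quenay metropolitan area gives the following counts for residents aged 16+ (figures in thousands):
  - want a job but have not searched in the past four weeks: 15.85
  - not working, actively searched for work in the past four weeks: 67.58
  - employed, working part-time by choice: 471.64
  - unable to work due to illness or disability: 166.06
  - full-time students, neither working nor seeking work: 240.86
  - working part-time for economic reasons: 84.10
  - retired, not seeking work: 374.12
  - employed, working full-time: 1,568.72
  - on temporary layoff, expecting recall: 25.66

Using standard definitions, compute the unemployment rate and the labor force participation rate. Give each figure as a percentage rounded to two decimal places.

Unemployment rate ≈ 4.20%; labor force participation rate ≈ 73.57%.

Employed = 471.64 + 84.10 + 1,568.72 = 2,124.46 thousand (anyone who worked, including part-time for economic reasons, counts as employed).
Unemployed = 67.58 + 25.66 = 93.24 thousand (jobless and actively searching, or on temporary layoff).
Labor force = 2,124.46 + 93.24 = 2,217.70 thousand.
Not in labor force = 15.85 + 166.06 + 240.86 + 374.12 = 796.89 thousand (those not working and not actively searching are outside the labor force — including those who want a job but have given up searching).
Civilian working-age population = 2,217.70 + 796.89 = 3,014.59 thousand.
Unemployment rate = 93.24 / 2,217.70 = 4.20%.
Labor force participation rate = 2,217.70 / 3,014.59 = 73.57%.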